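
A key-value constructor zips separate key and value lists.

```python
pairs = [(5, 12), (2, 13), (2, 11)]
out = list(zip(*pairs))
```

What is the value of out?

Step 1: zip(*pairs) transposes: unzips [(5, 12), (2, 13), (2, 11)] into separate sequences.
Step 2: First elements: (5, 2, 2), second elements: (12, 13, 11).
Therefore out = [(5, 2, 2), (12, 13, 11)].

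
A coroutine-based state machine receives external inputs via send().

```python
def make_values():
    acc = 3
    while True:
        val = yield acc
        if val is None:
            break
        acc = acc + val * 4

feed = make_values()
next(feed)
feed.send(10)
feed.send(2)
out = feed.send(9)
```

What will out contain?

Step 1: next() -> yield acc=3.
Step 2: send(10) -> val=10, acc = 3 + 10*4 = 43, yield 43.
Step 3: send(2) -> val=2, acc = 43 + 2*4 = 51, yield 51.
Step 4: send(9) -> val=9, acc = 51 + 9*4 = 87, yield 87.
Therefore out = 87.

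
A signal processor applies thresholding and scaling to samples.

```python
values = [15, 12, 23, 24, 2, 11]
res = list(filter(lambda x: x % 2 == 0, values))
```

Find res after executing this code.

Step 1: Filter elements divisible by 2:
  15 % 2 = 1: removed
  12 % 2 = 0: kept
  23 % 2 = 1: removed
  24 % 2 = 0: kept
  2 % 2 = 0: kept
  11 % 2 = 1: removed
Therefore res = [12, 24, 2].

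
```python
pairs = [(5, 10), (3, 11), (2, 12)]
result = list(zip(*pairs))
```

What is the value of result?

Step 1: zip(*pairs) transposes: unzips [(5, 10), (3, 11), (2, 12)] into separate sequences.
Step 2: First elements: (5, 3, 2), second elements: (10, 11, 12).
Therefore result = [(5, 3, 2), (10, 11, 12)].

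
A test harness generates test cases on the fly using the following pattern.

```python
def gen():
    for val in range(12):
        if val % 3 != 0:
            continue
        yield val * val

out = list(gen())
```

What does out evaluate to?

Step 1: Only yield val**2 when val is divisible by 3:
  val=0: 0 % 3 == 0, yield 0**2 = 0
  val=3: 3 % 3 == 0, yield 3**2 = 9
  val=6: 6 % 3 == 0, yield 6**2 = 36
  val=9: 9 % 3 == 0, yield 9**2 = 81
Therefore out = [0, 9, 36, 81].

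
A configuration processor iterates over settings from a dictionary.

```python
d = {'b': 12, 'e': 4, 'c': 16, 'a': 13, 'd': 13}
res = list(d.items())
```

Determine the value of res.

Step 1: d.items() returns (key, value) pairs in insertion order.
Therefore res = [('b', 12), ('e', 4), ('c', 16), ('a', 13), ('d', 13)].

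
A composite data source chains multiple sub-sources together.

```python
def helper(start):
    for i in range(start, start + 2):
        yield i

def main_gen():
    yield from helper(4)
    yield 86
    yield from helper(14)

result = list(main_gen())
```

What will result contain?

Step 1: main_gen() delegates to helper(4):
  yield 4
  yield 5
Step 2: yield 86
Step 3: Delegates to helper(14):
  yield 14
  yield 15
Therefore result = [4, 5, 86, 14, 15].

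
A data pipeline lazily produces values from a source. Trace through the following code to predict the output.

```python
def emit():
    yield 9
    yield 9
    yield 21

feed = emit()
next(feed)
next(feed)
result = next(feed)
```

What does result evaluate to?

Step 1: emit() creates a generator.
Step 2: next(feed) yields 9 (consumed and discarded).
Step 3: next(feed) yields 9 (consumed and discarded).
Step 4: next(feed) yields 21, assigned to result.
Therefore result = 21.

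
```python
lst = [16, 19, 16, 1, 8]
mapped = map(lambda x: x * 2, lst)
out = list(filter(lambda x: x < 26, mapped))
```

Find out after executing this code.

Step 1: Map x * 2:
  16 -> 32
  19 -> 38
  16 -> 32
  1 -> 2
  8 -> 16
Step 2: Filter for < 26:
  32: removed
  38: removed
  32: removed
  2: kept
  16: kept
Therefore out = [2, 16].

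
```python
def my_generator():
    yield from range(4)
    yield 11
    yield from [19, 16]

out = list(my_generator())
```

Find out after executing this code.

Step 1: Trace yields in order:
  yield 0
  yield 1
  yield 2
  yield 3
  yield 11
  yield 19
  yield 16
Therefore out = [0, 1, 2, 3, 11, 19, 16].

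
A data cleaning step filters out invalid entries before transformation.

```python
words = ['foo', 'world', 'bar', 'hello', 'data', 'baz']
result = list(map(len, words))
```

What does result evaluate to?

Step 1: Map len() to each word:
  'foo' -> 3
  'world' -> 5
  'bar' -> 3
  'hello' -> 5
  'data' -> 4
  'baz' -> 3
Therefore result = [3, 5, 3, 5, 4, 3].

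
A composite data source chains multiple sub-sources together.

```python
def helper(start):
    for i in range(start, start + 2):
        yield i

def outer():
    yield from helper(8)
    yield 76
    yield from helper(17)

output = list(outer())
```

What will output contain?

Step 1: outer() delegates to helper(8):
  yield 8
  yield 9
Step 2: yield 76
Step 3: Delegates to helper(17):
  yield 17
  yield 18
Therefore output = [8, 9, 76, 17, 18].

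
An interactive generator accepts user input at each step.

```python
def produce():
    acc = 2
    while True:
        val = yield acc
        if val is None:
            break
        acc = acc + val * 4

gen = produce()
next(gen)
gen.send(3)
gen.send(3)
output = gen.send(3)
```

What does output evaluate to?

Step 1: next() -> yield acc=2.
Step 2: send(3) -> val=3, acc = 2 + 3*4 = 14, yield 14.
Step 3: send(3) -> val=3, acc = 14 + 3*4 = 26, yield 26.
Step 4: send(3) -> val=3, acc = 26 + 3*4 = 38, yield 38.
Therefore output = 38.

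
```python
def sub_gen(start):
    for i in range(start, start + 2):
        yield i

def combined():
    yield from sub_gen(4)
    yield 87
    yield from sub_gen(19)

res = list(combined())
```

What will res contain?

Step 1: combined() delegates to sub_gen(4):
  yield 4
  yield 5
Step 2: yield 87
Step 3: Delegates to sub_gen(19):
  yield 19
  yield 20
Therefore res = [4, 5, 87, 19, 20].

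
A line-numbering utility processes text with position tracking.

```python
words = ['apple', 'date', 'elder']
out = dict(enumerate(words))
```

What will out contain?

Step 1: enumerate pairs indices with words:
  0 -> 'apple'
  1 -> 'date'
  2 -> 'elder'
Therefore out = {0: 'apple', 1: 'date', 2: 'elder'}.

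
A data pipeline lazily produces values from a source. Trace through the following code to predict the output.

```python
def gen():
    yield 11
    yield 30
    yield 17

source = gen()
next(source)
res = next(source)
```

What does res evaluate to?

Step 1: gen() creates a generator.
Step 2: next(source) yields 11 (consumed and discarded).
Step 3: next(source) yields 30, assigned to res.
Therefore res = 30.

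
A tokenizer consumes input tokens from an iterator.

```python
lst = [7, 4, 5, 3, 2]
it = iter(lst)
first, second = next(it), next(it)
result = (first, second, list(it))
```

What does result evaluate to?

Step 1: Create iterator over [7, 4, 5, 3, 2].
Step 2: first = 7, second = 4.
Step 3: Remaining elements: [5, 3, 2].
Therefore result = (7, 4, [5, 3, 2]).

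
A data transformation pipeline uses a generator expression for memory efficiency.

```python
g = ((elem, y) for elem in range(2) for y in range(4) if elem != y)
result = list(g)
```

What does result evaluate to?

Step 1: Nested generator over range(2) x range(4) where elem != y:
  (0, 0): excluded (elem == y)
  (0, 1): included
  (0, 2): included
  (0, 3): included
  (1, 0): included
  (1, 1): excluded (elem == y)
  (1, 2): included
  (1, 3): included
Therefore result = [(0, 1), (0, 2), (0, 3), (1, 0), (1, 2), (1, 3)].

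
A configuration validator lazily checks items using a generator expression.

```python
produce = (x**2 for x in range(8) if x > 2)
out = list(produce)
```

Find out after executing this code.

Step 1: For range(8), keep x > 2, then square:
  x=0: 0 <= 2, excluded
  x=1: 1 <= 2, excluded
  x=2: 2 <= 2, excluded
  x=3: 3 > 2, yield 3**2 = 9
  x=4: 4 > 2, yield 4**2 = 16
  x=5: 5 > 2, yield 5**2 = 25
  x=6: 6 > 2, yield 6**2 = 36
  x=7: 7 > 2, yield 7**2 = 49
Therefore out = [9, 16, 25, 36, 49].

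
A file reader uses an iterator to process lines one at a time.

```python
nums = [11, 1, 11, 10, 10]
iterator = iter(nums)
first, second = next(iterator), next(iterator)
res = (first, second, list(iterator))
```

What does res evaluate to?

Step 1: Create iterator over [11, 1, 11, 10, 10].
Step 2: first = 11, second = 1.
Step 3: Remaining elements: [11, 10, 10].
Therefore res = (11, 1, [11, 10, 10]).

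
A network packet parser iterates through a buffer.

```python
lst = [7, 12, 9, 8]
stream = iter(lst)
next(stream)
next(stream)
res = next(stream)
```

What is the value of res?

Step 1: Create iterator over [7, 12, 9, 8].
Step 2: next() consumes 7.
Step 3: next() consumes 12.
Step 4: next() returns 9.
Therefore res = 9.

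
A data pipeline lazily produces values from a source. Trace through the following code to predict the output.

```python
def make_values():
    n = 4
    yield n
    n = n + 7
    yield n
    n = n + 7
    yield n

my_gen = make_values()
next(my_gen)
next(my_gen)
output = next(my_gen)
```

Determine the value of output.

Step 1: Trace through generator execution:
  Yield 1: n starts at 4, yield 4
  Yield 2: n = 4 + 7 = 11, yield 11
  Yield 3: n = 11 + 7 = 18, yield 18
Step 2: First next() gets 4, second next() gets the second value, third next() yields 18.
Therefore output = 18.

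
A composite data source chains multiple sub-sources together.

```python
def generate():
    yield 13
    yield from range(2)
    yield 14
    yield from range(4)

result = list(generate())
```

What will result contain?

Step 1: Trace yields in order:
  yield 13
  yield 0
  yield 1
  yield 14
  yield 0
  yield 1
  yield 2
  yield 3
Therefore result = [13, 0, 1, 14, 0, 1, 2, 3].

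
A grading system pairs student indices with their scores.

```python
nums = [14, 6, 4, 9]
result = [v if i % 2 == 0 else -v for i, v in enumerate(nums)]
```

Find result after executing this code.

Step 1: For each (i, v), keep v if i is even, negate if odd:
  i=0 (even): keep 14
  i=1 (odd): negate to -6
  i=2 (even): keep 4
  i=3 (odd): negate to -9
Therefore result = [14, -6, 4, -9].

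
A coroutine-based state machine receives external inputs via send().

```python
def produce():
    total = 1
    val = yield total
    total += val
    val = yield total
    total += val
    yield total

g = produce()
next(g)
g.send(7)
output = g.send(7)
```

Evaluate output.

Step 1: next() -> yield total=1.
Step 2: send(7) -> val=7, total = 1+7 = 8, yield 8.
Step 3: send(7) -> val=7, total = 8+7 = 15, yield 15.
Therefore output = 15.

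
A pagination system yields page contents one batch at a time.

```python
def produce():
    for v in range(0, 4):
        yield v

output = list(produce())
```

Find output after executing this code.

Step 1: The generator yields each value from range(0, 4).
Step 2: list() consumes all yields: [0, 1, 2, 3].
Therefore output = [0, 1, 2, 3].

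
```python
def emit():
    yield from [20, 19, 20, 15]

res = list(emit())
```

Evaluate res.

Step 1: yield from delegates to the iterable, yielding each element.
Step 2: Collected values: [20, 19, 20, 15].
Therefore res = [20, 19, 20, 15].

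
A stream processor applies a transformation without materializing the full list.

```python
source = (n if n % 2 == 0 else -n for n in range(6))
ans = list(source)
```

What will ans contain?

Step 1: For each n in range(6), yield n if even, else -n:
  n=0: even, yield 0
  n=1: odd, yield -1
  n=2: even, yield 2
  n=3: odd, yield -3
  n=4: even, yield 4
  n=5: odd, yield -5
Therefore ans = [0, -1, 2, -3, 4, -5].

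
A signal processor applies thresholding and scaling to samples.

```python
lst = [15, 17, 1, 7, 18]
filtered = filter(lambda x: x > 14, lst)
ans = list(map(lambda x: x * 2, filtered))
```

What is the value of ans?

Step 1: Filter lst for elements > 14:
  15: kept
  17: kept
  1: removed
  7: removed
  18: kept
Step 2: Map x * 2 on filtered [15, 17, 18]:
  15 -> 30
  17 -> 34
  18 -> 36
Therefore ans = [30, 34, 36].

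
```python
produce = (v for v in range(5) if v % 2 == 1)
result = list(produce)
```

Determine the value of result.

Step 1: Filter range(5) keeping only odd values:
  v=0: even, excluded
  v=1: odd, included
  v=2: even, excluded
  v=3: odd, included
  v=4: even, excluded
Therefore result = [1, 3].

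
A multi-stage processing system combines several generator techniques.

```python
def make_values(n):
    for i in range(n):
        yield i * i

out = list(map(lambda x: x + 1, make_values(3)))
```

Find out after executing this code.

Step 1: make_values(3) yields squares: [0, 1, 4].
Step 2: map adds 1 to each: [1, 2, 5].
Therefore out = [1, 2, 5].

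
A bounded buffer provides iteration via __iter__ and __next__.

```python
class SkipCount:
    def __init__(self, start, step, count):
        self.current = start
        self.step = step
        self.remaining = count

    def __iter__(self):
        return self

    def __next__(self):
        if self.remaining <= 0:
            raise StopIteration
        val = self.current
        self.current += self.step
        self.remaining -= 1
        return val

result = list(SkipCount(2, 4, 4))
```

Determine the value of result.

Step 1: SkipCount starts at 2, increments by 4, for 4 steps:
  Yield 2, then current += 4
  Yield 6, then current += 4
  Yield 10, then current += 4
  Yield 14, then current += 4
Therefore result = [2, 6, 10, 14].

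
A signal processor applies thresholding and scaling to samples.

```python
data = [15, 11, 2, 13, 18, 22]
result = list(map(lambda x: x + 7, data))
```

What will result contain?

Step 1: Apply lambda x: x + 7 to each element:
  15 -> 22
  11 -> 18
  2 -> 9
  13 -> 20
  18 -> 25
  22 -> 29
Therefore result = [22, 18, 9, 20, 25, 29].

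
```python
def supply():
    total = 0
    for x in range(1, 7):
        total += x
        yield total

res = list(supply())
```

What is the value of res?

Step 1: Generator accumulates running sum:
  x=1: total = 1, yield 1
  x=2: total = 3, yield 3
  x=3: total = 6, yield 6
  x=4: total = 10, yield 10
  x=5: total = 15, yield 15
  x=6: total = 21, yield 21
Therefore res = [1, 3, 6, 10, 15, 21].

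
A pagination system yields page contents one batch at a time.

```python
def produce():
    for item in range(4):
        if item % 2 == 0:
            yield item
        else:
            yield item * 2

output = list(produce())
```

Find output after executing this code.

Step 1: For each item in range(4), yield item if even, else item*2:
  item=0 (even): yield 0
  item=1 (odd): yield 1*2 = 2
  item=2 (even): yield 2
  item=3 (odd): yield 3*2 = 6
Therefore output = [0, 2, 2, 6].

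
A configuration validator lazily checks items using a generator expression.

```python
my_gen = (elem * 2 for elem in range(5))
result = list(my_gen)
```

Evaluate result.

Step 1: For each elem in range(5), compute elem*2:
  elem=0: 0*2 = 0
  elem=1: 1*2 = 2
  elem=2: 2*2 = 4
  elem=3: 3*2 = 6
  elem=4: 4*2 = 8
Therefore result = [0, 2, 4, 6, 8].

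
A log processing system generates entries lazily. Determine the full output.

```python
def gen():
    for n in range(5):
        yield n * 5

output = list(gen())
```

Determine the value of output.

Step 1: For each n in range(5), yield n * 5:
  n=0: yield 0 * 5 = 0
  n=1: yield 1 * 5 = 5
  n=2: yield 2 * 5 = 10
  n=3: yield 3 * 5 = 15
  n=4: yield 4 * 5 = 20
Therefore output = [0, 5, 10, 15, 20].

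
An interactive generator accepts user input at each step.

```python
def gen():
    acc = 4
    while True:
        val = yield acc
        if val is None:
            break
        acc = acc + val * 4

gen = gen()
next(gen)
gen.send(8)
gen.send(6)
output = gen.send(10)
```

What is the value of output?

Step 1: next() -> yield acc=4.
Step 2: send(8) -> val=8, acc = 4 + 8*4 = 36, yield 36.
Step 3: send(6) -> val=6, acc = 36 + 6*4 = 60, yield 60.
Step 4: send(10) -> val=10, acc = 60 + 10*4 = 100, yield 100.
Therefore output = 100.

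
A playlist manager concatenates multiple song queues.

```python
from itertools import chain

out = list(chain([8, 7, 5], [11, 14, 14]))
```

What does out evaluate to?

Step 1: chain() concatenates iterables: [8, 7, 5] + [11, 14, 14].
Therefore out = [8, 7, 5, 11, 14, 14].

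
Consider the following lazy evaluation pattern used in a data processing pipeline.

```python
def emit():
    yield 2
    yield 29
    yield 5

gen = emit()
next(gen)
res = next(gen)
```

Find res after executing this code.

Step 1: emit() creates a generator.
Step 2: next(gen) yields 2 (consumed and discarded).
Step 3: next(gen) yields 29, assigned to res.
Therefore res = 29.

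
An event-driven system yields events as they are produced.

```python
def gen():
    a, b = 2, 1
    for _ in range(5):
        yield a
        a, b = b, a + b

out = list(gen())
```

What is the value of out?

Step 1: Fibonacci-like sequence starting with a=2, b=1:
  Iteration 1: yield a=2, then a,b = 1,3
  Iteration 2: yield a=1, then a,b = 3,4
  Iteration 3: yield a=3, then a,b = 4,7
  Iteration 4: yield a=4, then a,b = 7,11
  Iteration 5: yield a=7, then a,b = 11,18
Therefore out = [2, 1, 3, 4, 7].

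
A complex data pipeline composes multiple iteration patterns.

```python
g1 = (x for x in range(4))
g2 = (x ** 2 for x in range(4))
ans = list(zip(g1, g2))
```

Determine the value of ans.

Step 1: g1 produces [0, 1, 2, 3].
Step 2: g2 produces [0, 1, 4, 9].
Step 3: zip pairs them: [(0, 0), (1, 1), (2, 4), (3, 9)].
Therefore ans = [(0, 0), (1, 1), (2, 4), (3, 9)].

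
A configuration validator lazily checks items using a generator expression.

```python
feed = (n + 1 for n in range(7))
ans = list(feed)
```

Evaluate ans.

Step 1: For each n in range(7), compute n+1:
  n=0: 0+1 = 1
  n=1: 1+1 = 2
  n=2: 2+1 = 3
  n=3: 3+1 = 4
  n=4: 4+1 = 5
  n=5: 5+1 = 6
  n=6: 6+1 = 7
Therefore ans = [1, 2, 3, 4, 5, 6, 7].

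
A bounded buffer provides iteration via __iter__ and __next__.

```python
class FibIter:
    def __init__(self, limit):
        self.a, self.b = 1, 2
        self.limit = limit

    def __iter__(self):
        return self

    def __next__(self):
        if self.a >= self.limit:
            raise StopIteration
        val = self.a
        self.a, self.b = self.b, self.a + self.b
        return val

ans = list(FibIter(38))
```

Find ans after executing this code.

Step 1: Fibonacci-like sequence (a=1, b=2) until >= 38:
  Yield 1, then a,b = 2,3
  Yield 2, then a,b = 3,5
  Yield 3, then a,b = 5,8
  Yield 5, then a,b = 8,13
  Yield 8, then a,b = 13,21
  Yield 13, then a,b = 21,34
  Yield 21, then a,b = 34,55
  Yield 34, then a,b = 55,89
Step 2: 55 >= 38, stop.
Therefore ans = [1, 2, 3, 5, 8, 13, 21, 34].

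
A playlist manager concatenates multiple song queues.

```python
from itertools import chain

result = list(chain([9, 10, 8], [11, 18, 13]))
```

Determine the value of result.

Step 1: chain() concatenates iterables: [9, 10, 8] + [11, 18, 13].
Therefore result = [9, 10, 8, 11, 18, 13].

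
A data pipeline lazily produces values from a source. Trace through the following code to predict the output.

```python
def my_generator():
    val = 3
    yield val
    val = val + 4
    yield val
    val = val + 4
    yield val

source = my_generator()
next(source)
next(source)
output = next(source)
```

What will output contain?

Step 1: Trace through generator execution:
  Yield 1: val starts at 3, yield 3
  Yield 2: val = 3 + 4 = 7, yield 7
  Yield 3: val = 7 + 4 = 11, yield 11
Step 2: First next() gets 3, second next() gets the second value, third next() yields 11.
Therefore output = 11.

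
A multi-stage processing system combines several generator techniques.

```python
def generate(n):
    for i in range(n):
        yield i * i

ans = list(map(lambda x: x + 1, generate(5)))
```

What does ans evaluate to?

Step 1: generate(5) yields squares: [0, 1, 4, 9, 16].
Step 2: map adds 1 to each: [1, 2, 5, 10, 17].
Therefore ans = [1, 2, 5, 10, 17].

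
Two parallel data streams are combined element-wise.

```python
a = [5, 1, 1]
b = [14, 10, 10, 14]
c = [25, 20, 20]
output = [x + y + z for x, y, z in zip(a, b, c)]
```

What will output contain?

Step 1: zip three lists (truncates to shortest, len=3):
  5 + 14 + 25 = 44
  1 + 10 + 20 = 31
  1 + 10 + 20 = 31
Therefore output = [44, 31, 31].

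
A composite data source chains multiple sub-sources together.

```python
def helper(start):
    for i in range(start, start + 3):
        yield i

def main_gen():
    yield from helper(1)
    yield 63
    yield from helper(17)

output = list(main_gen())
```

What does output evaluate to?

Step 1: main_gen() delegates to helper(1):
  yield 1
  yield 2
  yield 3
Step 2: yield 63
Step 3: Delegates to helper(17):
  yield 17
  yield 18
  yield 19
Therefore output = [1, 2, 3, 63, 17, 18, 19].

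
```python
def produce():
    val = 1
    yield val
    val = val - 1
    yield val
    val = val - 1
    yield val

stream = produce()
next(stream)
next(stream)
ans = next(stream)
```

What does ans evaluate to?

Step 1: Trace through generator execution:
  Yield 1: val starts at 1, yield 1
  Yield 2: val = 1 - 1 = 0, yield 0
  Yield 3: val = 0 - 1 = -1, yield -1
Step 2: First next() gets 1, second next() gets the second value, third next() yields -1.
Therefore ans = -1.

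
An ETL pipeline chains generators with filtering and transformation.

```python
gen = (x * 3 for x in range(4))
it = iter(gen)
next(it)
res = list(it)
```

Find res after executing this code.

Step 1: Generator produces [0, 3, 6, 9].
Step 2: next(it) consumes first element (0).
Step 3: list(it) collects remaining: [3, 6, 9].
Therefore res = [3, 6, 9].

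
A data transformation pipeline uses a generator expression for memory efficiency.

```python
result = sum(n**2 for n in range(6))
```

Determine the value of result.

Step 1: Compute n**2 for each n in range(6):
  n=0: 0**2 = 0
  n=1: 1**2 = 1
  n=2: 2**2 = 4
  n=3: 3**2 = 9
  n=4: 4**2 = 16
  n=5: 5**2 = 25
Step 2: sum = 0 + 1 + 4 + 9 + 16 + 25 = 55.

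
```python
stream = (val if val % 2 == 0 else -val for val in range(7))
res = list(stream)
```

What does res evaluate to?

Step 1: For each val in range(7), yield val if even, else -val:
  val=0: even, yield 0
  val=1: odd, yield -1
  val=2: even, yield 2
  val=3: odd, yield -3
  val=4: even, yield 4
  val=5: odd, yield -5
  val=6: even, yield 6
Therefore res = [0, -1, 2, -3, 4, -5, 6].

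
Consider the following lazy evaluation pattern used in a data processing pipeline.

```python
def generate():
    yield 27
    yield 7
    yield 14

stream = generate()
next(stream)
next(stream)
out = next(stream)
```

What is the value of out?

Step 1: generate() creates a generator.
Step 2: next(stream) yields 27 (consumed and discarded).
Step 3: next(stream) yields 7 (consumed and discarded).
Step 4: next(stream) yields 14, assigned to out.
Therefore out = 14.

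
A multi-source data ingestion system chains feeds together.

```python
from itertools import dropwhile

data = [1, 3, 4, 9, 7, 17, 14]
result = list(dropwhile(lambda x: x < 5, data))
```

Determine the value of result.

Step 1: dropwhile drops elements while < 5:
  1 < 5: dropped
  3 < 5: dropped
  4 < 5: dropped
  9: kept (dropping stopped)
Step 2: Remaining elements kept regardless of condition.
Therefore result = [9, 7, 17, 14].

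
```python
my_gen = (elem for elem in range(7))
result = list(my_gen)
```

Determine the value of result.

Step 1: Generator expression iterates range(7): [0, 1, 2, 3, 4, 5, 6].
Step 2: list() collects all values.
Therefore result = [0, 1, 2, 3, 4, 5, 6].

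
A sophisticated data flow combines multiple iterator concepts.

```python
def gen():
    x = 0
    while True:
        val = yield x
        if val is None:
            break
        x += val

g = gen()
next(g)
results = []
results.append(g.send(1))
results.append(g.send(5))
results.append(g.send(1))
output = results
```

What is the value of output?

Step 1: next(g) -> yield 0.
Step 2: send(1) -> x = 1, yield 1.
Step 3: send(5) -> x = 6, yield 6.
Step 4: send(1) -> x = 7, yield 7.
Therefore output = [1, 6, 7].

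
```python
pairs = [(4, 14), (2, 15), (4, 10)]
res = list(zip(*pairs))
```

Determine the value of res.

Step 1: zip(*pairs) transposes: unzips [(4, 14), (2, 15), (4, 10)] into separate sequences.
Step 2: First elements: (4, 2, 4), second elements: (14, 15, 10).
Therefore res = [(4, 2, 4), (14, 15, 10)].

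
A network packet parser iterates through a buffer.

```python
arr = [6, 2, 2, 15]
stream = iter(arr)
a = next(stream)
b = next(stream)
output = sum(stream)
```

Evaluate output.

Step 1: Create iterator over [6, 2, 2, 15].
Step 2: a = next() = 6, b = next() = 2.
Step 3: sum() of remaining [2, 15] = 17.
Therefore output = 17.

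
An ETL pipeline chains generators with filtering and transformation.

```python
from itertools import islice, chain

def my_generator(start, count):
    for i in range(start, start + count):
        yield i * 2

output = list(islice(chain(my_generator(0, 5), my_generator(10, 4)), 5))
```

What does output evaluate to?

Step 1: my_generator(0, 5) yields [0, 2, 4, 6, 8].
Step 2: my_generator(10, 4) yields [20, 22, 24, 26].
Step 3: chain concatenates: [0, 2, 4, 6, 8, 20, 22, 24, 26].
Step 4: islice takes first 5: [0, 2, 4, 6, 8].
Therefore output = [0, 2, 4, 6, 8].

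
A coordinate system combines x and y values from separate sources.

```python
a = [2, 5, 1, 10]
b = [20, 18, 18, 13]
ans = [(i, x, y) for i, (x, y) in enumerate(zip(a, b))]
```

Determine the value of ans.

Step 1: enumerate(zip(a, b)) gives index with paired elements:
  i=0: (2, 20)
  i=1: (5, 18)
  i=2: (1, 18)
  i=3: (10, 13)
Therefore ans = [(0, 2, 20), (1, 5, 18), (2, 1, 18), (3, 10, 13)].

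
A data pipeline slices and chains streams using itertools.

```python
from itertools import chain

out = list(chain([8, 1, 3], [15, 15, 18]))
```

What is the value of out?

Step 1: chain() concatenates iterables: [8, 1, 3] + [15, 15, 18].
Therefore out = [8, 1, 3, 15, 15, 18].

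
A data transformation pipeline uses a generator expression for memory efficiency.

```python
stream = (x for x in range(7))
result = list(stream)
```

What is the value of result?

Step 1: Generator expression iterates range(7): [0, 1, 2, 3, 4, 5, 6].
Step 2: list() collects all values.
Therefore result = [0, 1, 2, 3, 4, 5, 6].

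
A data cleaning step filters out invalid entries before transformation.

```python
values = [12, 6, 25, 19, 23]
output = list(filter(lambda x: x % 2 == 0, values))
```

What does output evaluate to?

Step 1: Filter elements divisible by 2:
  12 % 2 = 0: kept
  6 % 2 = 0: kept
  25 % 2 = 1: removed
  19 % 2 = 1: removed
  23 % 2 = 1: removed
Therefore output = [12, 6].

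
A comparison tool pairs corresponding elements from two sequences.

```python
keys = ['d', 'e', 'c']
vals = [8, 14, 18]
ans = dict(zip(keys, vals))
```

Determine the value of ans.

Step 1: zip pairs keys with values:
  'd' -> 8
  'e' -> 14
  'c' -> 18
Therefore ans = {'d': 8, 'e': 14, 'c': 18}.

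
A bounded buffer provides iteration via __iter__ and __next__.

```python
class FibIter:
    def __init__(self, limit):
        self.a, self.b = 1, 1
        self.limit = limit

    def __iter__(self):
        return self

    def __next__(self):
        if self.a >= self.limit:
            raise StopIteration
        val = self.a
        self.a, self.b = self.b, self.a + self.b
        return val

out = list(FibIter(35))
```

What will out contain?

Step 1: Fibonacci-like sequence (a=1, b=1) until >= 35:
  Yield 1, then a,b = 1,2
  Yield 1, then a,b = 2,3
  Yield 2, then a,b = 3,5
  Yield 3, then a,b = 5,8
  Yield 5, then a,b = 8,13
  Yield 8, then a,b = 13,21
  Yield 13, then a,b = 21,34
  Yield 21, then a,b = 34,55
  Yield 34, then a,b = 55,89
Step 2: 55 >= 35, stop.
Therefore out = [1, 1, 2, 3, 5, 8, 13, 21, 34].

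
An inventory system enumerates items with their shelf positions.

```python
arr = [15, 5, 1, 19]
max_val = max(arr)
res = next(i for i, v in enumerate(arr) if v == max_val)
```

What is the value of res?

Step 1: max([15, 5, 1, 19]) = 19.
Step 2: Find first index where value == 19:
  Index 0: 15 != 19
  Index 1: 5 != 19
  Index 2: 1 != 19
  Index 3: 19 == 19, found!
Therefore res = 3.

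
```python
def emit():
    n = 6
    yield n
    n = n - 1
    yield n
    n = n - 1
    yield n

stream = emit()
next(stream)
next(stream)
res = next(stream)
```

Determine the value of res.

Step 1: Trace through generator execution:
  Yield 1: n starts at 6, yield 6
  Yield 2: n = 6 - 1 = 5, yield 5
  Yield 3: n = 5 - 1 = 4, yield 4
Step 2: First next() gets 6, second next() gets the second value, third next() yields 4.
Therefore res = 4.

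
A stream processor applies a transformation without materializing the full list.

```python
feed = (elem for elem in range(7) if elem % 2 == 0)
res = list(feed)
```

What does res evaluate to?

Step 1: Filter range(7) keeping only even values:
  elem=0: even, included
  elem=1: odd, excluded
  elem=2: even, included
  elem=3: odd, excluded
  elem=4: even, included
  elem=5: odd, excluded
  elem=6: even, included
Therefore res = [0, 2, 4, 6].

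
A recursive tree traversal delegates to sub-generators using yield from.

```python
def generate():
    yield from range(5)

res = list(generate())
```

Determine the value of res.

Step 1: yield from delegates to the iterable, yielding each element.
Step 2: Collected values: [0, 1, 2, 3, 4].
Therefore res = [0, 1, 2, 3, 4].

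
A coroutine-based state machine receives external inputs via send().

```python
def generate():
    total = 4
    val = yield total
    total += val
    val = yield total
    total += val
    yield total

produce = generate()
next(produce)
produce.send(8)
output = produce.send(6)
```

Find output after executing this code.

Step 1: next() -> yield total=4.
Step 2: send(8) -> val=8, total = 4+8 = 12, yield 12.
Step 3: send(6) -> val=6, total = 12+6 = 18, yield 18.
Therefore output = 18.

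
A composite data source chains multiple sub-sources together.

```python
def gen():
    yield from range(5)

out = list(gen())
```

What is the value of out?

Step 1: yield from delegates to the iterable, yielding each element.
Step 2: Collected values: [0, 1, 2, 3, 4].
Therefore out = [0, 1, 2, 3, 4].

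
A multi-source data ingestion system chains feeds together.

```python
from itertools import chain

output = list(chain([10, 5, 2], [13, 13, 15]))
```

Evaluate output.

Step 1: chain() concatenates iterables: [10, 5, 2] + [13, 13, 15].
Therefore output = [10, 5, 2, 13, 13, 15].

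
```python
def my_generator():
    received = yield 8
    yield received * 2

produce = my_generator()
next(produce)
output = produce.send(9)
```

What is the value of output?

Step 1: next(produce) advances to first yield, producing 8.
Step 2: send(9) resumes, received = 9.
Step 3: yield received * 2 = 9 * 2 = 18.
Therefore output = 18.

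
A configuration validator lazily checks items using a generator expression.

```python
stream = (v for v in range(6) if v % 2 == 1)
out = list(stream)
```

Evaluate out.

Step 1: Filter range(6) keeping only odd values:
  v=0: even, excluded
  v=1: odd, included
  v=2: even, excluded
  v=3: odd, included
  v=4: even, excluded
  v=5: odd, included
Therefore out = [1, 3, 5].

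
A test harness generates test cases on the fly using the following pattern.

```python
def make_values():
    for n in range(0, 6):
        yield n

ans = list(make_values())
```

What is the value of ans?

Step 1: The generator yields each value from range(0, 6).
Step 2: list() consumes all yields: [0, 1, 2, 3, 4, 5].
Therefore ans = [0, 1, 2, 3, 4, 5].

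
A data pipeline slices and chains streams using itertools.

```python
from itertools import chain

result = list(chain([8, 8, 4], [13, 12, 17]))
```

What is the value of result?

Step 1: chain() concatenates iterables: [8, 8, 4] + [13, 12, 17].
Therefore result = [8, 8, 4, 13, 12, 17].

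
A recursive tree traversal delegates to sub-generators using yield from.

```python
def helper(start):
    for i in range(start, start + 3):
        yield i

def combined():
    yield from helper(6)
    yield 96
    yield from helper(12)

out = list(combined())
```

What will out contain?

Step 1: combined() delegates to helper(6):
  yield 6
  yield 7
  yield 8
Step 2: yield 96
Step 3: Delegates to helper(12):
  yield 12
  yield 13
  yield 14
Therefore out = [6, 7, 8, 96, 12, 13, 14].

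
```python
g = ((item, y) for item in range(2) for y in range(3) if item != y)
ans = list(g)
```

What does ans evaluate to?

Step 1: Nested generator over range(2) x range(3) where item != y:
  (0, 0): excluded (item == y)
  (0, 1): included
  (0, 2): included
  (1, 0): included
  (1, 1): excluded (item == y)
  (1, 2): included
Therefore ans = [(0, 1), (0, 2), (1, 0), (1, 2)].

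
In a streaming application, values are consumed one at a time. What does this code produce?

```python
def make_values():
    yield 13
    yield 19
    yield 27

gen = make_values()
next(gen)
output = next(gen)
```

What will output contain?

Step 1: make_values() creates a generator.
Step 2: next(gen) yields 13 (consumed and discarded).
Step 3: next(gen) yields 19, assigned to output.
Therefore output = 19.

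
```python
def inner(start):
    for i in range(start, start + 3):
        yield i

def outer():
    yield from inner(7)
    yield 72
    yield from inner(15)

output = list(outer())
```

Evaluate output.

Step 1: outer() delegates to inner(7):
  yield 7
  yield 8
  yield 9
Step 2: yield 72
Step 3: Delegates to inner(15):
  yield 15
  yield 16
  yield 17
Therefore output = [7, 8, 9, 72, 15, 16, 17].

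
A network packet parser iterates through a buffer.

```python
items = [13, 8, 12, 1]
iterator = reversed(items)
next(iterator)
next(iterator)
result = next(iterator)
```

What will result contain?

Step 1: reversed([13, 8, 12, 1]) gives iterator: [1, 12, 8, 13].
Step 2: First next() = 1, second next() = 12.
Step 3: Third next() = 8.
Therefore result = 8.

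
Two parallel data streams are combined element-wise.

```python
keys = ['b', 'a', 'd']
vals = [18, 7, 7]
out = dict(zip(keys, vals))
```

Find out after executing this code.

Step 1: zip pairs keys with values:
  'b' -> 18
  'a' -> 7
  'd' -> 7
Therefore out = {'b': 18, 'a': 7, 'd': 7}.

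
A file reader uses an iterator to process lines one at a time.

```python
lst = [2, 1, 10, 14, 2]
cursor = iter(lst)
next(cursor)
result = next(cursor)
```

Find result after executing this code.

Step 1: Create iterator over [2, 1, 10, 14, 2].
Step 2: next() consumes 2.
Step 3: next() returns 1.
Therefore result = 1.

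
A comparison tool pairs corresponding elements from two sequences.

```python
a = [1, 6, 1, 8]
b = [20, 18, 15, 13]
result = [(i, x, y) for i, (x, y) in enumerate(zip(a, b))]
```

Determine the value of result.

Step 1: enumerate(zip(a, b)) gives index with paired elements:
  i=0: (1, 20)
  i=1: (6, 18)
  i=2: (1, 15)
  i=3: (8, 13)
Therefore result = [(0, 1, 20), (1, 6, 18), (2, 1, 15), (3, 8, 13)].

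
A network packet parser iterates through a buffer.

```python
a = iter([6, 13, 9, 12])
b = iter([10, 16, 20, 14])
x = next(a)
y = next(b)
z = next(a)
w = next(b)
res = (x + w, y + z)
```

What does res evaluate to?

Step 1: a iterates [6, 13, 9, 12], b iterates [10, 16, 20, 14].
Step 2: x = next(a) = 6, y = next(b) = 10.
Step 3: z = next(a) = 13, w = next(b) = 16.
Step 4: res = (6 + 16, 10 + 13) = (22, 23).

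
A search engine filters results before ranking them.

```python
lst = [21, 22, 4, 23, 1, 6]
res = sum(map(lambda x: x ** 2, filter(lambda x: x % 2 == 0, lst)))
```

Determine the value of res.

Step 1: Filter even numbers from [21, 22, 4, 23, 1, 6]: [22, 4, 6]
Step 2: Square each: [484, 16, 36]
Step 3: Sum = 536.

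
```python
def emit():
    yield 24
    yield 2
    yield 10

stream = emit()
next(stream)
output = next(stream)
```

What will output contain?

Step 1: emit() creates a generator.
Step 2: next(stream) yields 24 (consumed and discarded).
Step 3: next(stream) yields 2, assigned to output.
Therefore output = 2.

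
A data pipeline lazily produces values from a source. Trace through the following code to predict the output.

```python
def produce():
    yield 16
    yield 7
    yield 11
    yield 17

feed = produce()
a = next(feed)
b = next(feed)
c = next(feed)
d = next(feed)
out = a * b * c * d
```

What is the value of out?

Step 1: Create generator and consume all values:
  a = next(feed) = 16
  b = next(feed) = 7
  c = next(feed) = 11
  d = next(feed) = 17
Step 2: out = 16 * 7 * 11 * 17 = 20944.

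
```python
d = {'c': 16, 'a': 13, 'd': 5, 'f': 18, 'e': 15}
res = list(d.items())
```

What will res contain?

Step 1: d.items() returns (key, value) pairs in insertion order.
Therefore res = [('c', 16), ('a', 13), ('d', 5), ('f', 18), ('e', 15)].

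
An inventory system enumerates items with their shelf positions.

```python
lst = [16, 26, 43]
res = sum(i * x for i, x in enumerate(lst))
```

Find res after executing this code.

Step 1: Compute i * x for each (i, x) in enumerate([16, 26, 43]):
  i=0, x=16: 0*16 = 0
  i=1, x=26: 1*26 = 26
  i=2, x=43: 2*43 = 86
Step 2: sum = 0 + 26 + 86 = 112.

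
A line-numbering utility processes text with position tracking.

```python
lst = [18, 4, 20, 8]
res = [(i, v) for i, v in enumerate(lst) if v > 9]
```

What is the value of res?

Step 1: Filter enumerate([18, 4, 20, 8]) keeping v > 9:
  (0, 18): 18 > 9, included
  (1, 4): 4 <= 9, excluded
  (2, 20): 20 > 9, included
  (3, 8): 8 <= 9, excluded
Therefore res = [(0, 18), (2, 20)].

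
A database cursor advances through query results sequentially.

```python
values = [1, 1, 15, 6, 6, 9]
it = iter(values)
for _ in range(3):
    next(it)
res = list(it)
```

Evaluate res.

Step 1: Create iterator over [1, 1, 15, 6, 6, 9].
Step 2: Advance 3 positions (consuming [1, 1, 15]).
Step 3: list() collects remaining elements: [6, 6, 9].
Therefore res = [6, 6, 9].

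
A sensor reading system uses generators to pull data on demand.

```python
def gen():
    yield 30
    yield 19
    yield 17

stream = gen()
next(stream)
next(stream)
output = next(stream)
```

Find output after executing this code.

Step 1: gen() creates a generator.
Step 2: next(stream) yields 30 (consumed and discarded).
Step 3: next(stream) yields 19 (consumed and discarded).
Step 4: next(stream) yields 17, assigned to output.
Therefore output = 17.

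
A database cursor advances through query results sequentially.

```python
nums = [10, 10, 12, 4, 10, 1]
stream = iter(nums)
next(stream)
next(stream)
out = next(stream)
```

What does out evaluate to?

Step 1: Create iterator over [10, 10, 12, 4, 10, 1].
Step 2: next() consumes 10.
Step 3: next() consumes 10.
Step 4: next() returns 12.
Therefore out = 12.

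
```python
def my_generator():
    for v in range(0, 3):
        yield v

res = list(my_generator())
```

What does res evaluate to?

Step 1: The generator yields each value from range(0, 3).
Step 2: list() consumes all yields: [0, 1, 2].
Therefore res = [0, 1, 2].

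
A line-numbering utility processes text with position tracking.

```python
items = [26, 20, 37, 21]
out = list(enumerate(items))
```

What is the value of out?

Step 1: enumerate pairs each element with its index:
  (0, 26)
  (1, 20)
  (2, 37)
  (3, 21)
Therefore out = [(0, 26), (1, 20), (2, 37), (3, 21)].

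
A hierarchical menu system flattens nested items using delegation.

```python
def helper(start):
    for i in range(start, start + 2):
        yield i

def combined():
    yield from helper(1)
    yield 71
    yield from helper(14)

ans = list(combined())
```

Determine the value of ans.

Step 1: combined() delegates to helper(1):
  yield 1
  yield 2
Step 2: yield 71
Step 3: Delegates to helper(14):
  yield 14
  yield 15
Therefore ans = [1, 2, 71, 14, 15].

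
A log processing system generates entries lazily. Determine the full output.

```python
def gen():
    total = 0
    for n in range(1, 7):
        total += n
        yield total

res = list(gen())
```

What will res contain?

Step 1: Generator accumulates running sum:
  n=1: total = 1, yield 1
  n=2: total = 3, yield 3
  n=3: total = 6, yield 6
  n=4: total = 10, yield 10
  n=5: total = 15, yield 15
  n=6: total = 21, yield 21
Therefore res = [1, 3, 6, 10, 15, 21].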